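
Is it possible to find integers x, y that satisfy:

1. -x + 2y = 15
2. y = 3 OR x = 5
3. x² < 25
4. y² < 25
No

A contradictory subset is {-x + 2y = 15, y = 3 OR x = 5, x² < 25}. No integer assignment can satisfy these jointly:

  - -x + 2y = 15: is a linear equation tying the variables together
  - y = 3 OR x = 5: forces a choice: either y = 3 or x = 5
  - x² < 25: restricts x to |x| ≤ 4

Split on the disjunction (y = 3 OR x = 5):
  • If y = 3: the equation forces x = -9, but x² < 25 requires |x| ≤ 4.
  • If x = 5: this contradicts x² < 25, which requires |x| ≤ 4.
Both branches are infeasible, so the system has no integer solution.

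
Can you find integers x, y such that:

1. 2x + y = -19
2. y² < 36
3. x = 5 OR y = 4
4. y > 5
No

A contradictory subset is {2x + y = -19, x = 5 OR y = 4, y > 5}. No integer assignment can satisfy these jointly:

  - 2x + y = -19: is a linear equation tying the variables together
  - x = 5 OR y = 4: forces a choice: either x = 5 or y = 4
  - y > 5: bounds one variable relative to a constant

Split on the disjunction (x = 5 OR y = 4):
  • If x = 5: the equation forces y = -29, which contradicts the bound y ≥ 6.
  • If y = 4: this contradicts the bound y ≥ 6.
Both branches are infeasible, so the system has no integer solution.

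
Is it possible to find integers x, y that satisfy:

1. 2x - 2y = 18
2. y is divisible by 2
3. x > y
Yes

Take x = 9, y = 0. Substituting into each constraint:
  (1) 2(9) - 2(0) = 18 ✓
  (2) 0 = 2 × 0, remainder 0 ✓
  (3) 9 > 0 ✓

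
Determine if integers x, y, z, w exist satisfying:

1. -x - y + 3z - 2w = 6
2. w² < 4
Yes

Take x = 0, y = -6, z = 0, w = 0. Substituting into each constraint:
  (1) 0 + 6 + 3(0) - 2(0) = 6 ✓
  (2) w² = (0)² = 0, and 0 < 4 ✓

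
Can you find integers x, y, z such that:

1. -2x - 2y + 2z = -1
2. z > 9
No

Even the single constraint (-2x - 2y + 2z = -1) is infeasible over the integers.

  - -2x - 2y + 2z = -1: every term on the left is divisible by 2, so the LHS ≡ 0 (mod 2), but the RHS -1 is not — no integer solution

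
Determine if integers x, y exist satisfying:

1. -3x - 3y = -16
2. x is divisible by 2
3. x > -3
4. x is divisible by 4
No

Even the single constraint (-3x - 3y = -16) is infeasible over the integers.

  - -3x - 3y = -16: every term on the left is divisible by 3, so the LHS ≡ 0 (mod 3), but the RHS -16 is not — no integer solution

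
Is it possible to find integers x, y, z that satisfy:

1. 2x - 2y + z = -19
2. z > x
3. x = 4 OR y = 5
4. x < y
Yes

Take x = -4, y = 5, z = -1. Substituting into each constraint:
  (1) 2(-4) - 2(5) + (-1) = -19 ✓
  (2) -1 > -4 ✓
  (3) y = 5, target 5 ✓ (second branch holds)
  (4) -4 < 5 ✓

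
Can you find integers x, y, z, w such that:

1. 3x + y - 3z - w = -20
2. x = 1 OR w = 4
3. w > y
Yes

Take x = 0, y = 2, z = 6, w = 4. Substituting into each constraint:
  (1) 3(0) + 2 - 3(6) + (-4) = -20 ✓
  (2) w = 4, target 4 ✓ (second branch holds)
  (3) 4 > 2 ✓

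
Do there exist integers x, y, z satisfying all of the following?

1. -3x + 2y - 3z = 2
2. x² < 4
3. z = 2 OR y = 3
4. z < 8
Yes

Take x = 0, y = 4, z = 2. Substituting into each constraint:
  (1) -3(0) + 2(4) - 3(2) = 2 ✓
  (2) x² = (0)² = 0, and 0 < 4 ✓
  (3) z = 2, target 2 ✓ (first branch holds)
  (4) 2 < 8 ✓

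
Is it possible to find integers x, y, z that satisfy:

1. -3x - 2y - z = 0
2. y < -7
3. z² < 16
Yes

Take x = 5, y = -8, z = 1. Substituting into each constraint:
  (1) -3(5) - 2(-8) + (-1) = 0 ✓
  (2) -8 < -7 ✓
  (3) z² = (1)² = 1, and 1 < 16 ✓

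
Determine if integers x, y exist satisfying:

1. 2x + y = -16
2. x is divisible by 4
Yes

Take x = 0, y = -16. Substituting into each constraint:
  (1) 2(0) + (-16) = -16 ✓
  (2) 0 = 4 × 0, remainder 0 ✓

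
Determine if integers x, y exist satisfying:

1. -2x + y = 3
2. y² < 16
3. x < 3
Yes

Take x = 0, y = 3. Substituting into each constraint:
  (1) -2(0) + 3 = 3 ✓
  (2) y² = (3)² = 9, and 9 < 16 ✓
  (3) 0 < 3 ✓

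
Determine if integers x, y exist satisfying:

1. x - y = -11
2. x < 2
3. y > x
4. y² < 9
Yes

Take x = -11, y = 0. Substituting into each constraint:
  (1) (-11) + 0 = -11 ✓
  (2) -11 < 2 ✓
  (3) 0 > -11 ✓
  (4) y² = (0)² = 0, and 0 < 9 ✓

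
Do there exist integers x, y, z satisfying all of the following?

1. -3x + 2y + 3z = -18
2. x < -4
Yes

Take x = -5, y = -18, z = 1. Substituting into each constraint:
  (1) -3(-5) + 2(-18) + 3(1) = -18 ✓
  (2) -5 < -4 ✓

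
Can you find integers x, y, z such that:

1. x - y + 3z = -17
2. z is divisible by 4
Yes

Take x = -17, y = 0, z = 0. Substituting into each constraint:
  (1) (-17) + 0 + 3(0) = -17 ✓
  (2) 0 = 4 × 0, remainder 0 ✓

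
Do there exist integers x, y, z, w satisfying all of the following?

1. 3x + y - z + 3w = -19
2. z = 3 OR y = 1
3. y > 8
Yes

Take x = -9, y = 11, z = 3, w = 0. Substituting into each constraint:
  (1) 3(-9) + 11 + (-3) + 3(0) = -19 ✓
  (2) z = 3, target 3 ✓ (first branch holds)
  (3) 11 > 8 ✓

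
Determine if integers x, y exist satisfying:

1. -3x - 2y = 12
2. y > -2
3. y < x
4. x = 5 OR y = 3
No

A contradictory subset is {-3x - 2y = 12, y > -2, y < x}. No integer assignment can satisfy these jointly:

  - -3x - 2y = 12: is a linear equation tying the variables together
  - y > -2: bounds one variable relative to a constant
  - y < x: bounds one variable relative to another variable

Propagating the comparison: x > y and y ≥ -1 give x ≥ 0. Range argument: with x ∈ [0, ∞], y ∈ [-1, ∞], the left side of the equation is at most 2, but the right side is 12 > 2. No integer solution exists.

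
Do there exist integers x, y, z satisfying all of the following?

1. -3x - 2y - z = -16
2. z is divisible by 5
Yes

Take x = 0, y = 8, z = 0. Substituting into each constraint:
  (1) -3(0) - 2(8) + 0 = -16 ✓
  (2) 0 = 5 × 0, remainder 0 ✓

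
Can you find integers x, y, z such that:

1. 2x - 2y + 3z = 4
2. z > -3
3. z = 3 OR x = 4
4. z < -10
No

A contradictory subset is {z > -3, z < -10}. No integer assignment can satisfy these jointly:

  - z > -3: bounds one variable relative to a constant
  - z < -10: bounds one variable relative to a constant

Direct contradiction: the bounds on z require z ≥ -2 and z ≤ -11 simultaneously, which is empty.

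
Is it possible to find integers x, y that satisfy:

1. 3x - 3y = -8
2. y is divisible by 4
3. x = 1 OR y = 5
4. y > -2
No

Even the single constraint (3x - 3y = -8) is infeasible over the integers.

  - 3x - 3y = -8: every term on the left is divisible by 3, so the LHS ≡ 0 (mod 3), but the RHS -8 is not — no integer solution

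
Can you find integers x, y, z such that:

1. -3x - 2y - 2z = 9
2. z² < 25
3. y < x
Yes

Take x = -1, y = -3, z = 0. Substituting into each constraint:
  (1) -3(-1) - 2(-3) - 2(0) = 9 ✓
  (2) z² = (0)² = 0, and 0 < 25 ✓
  (3) -3 < -1 ✓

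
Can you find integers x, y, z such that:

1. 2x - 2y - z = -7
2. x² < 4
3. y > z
Yes

Take x = -1, y = 2, z = 1. Substituting into each constraint:
  (1) 2(-1) - 2(2) + (-1) = -7 ✓
  (2) x² = (-1)² = 1, and 1 < 4 ✓
  (3) 2 > 1 ✓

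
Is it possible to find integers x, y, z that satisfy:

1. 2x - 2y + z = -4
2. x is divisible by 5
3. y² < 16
Yes

Take x = 0, y = 2, z = 0. Substituting into each constraint:
  (1) 2(0) - 2(2) + 0 = -4 ✓
  (2) 0 = 5 × 0, remainder 0 ✓
  (3) y² = (2)² = 4, and 4 < 16 ✓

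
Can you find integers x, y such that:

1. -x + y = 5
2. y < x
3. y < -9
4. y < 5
No

A contradictory subset is {-x + y = 5, y < x}. No integer assignment can satisfy these jointly:

  - -x + y = 5: is a linear equation tying the variables together
  - y < x: bounds one variable relative to another variable

From the equation, x − y = -5, i.e. x − y = -5; but x > y requires x − y ≥ 1. Contradiction.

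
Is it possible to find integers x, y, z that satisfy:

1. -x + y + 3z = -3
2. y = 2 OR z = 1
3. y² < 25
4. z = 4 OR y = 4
Yes

Take x = 17, y = 2, z = 4. Substituting into each constraint:
  (1) (-17) + 2 + 3(4) = -3 ✓
  (2) y = 2, target 2 ✓ (first branch holds)
  (3) y² = (2)² = 4, and 4 < 25 ✓
  (4) z = 4, target 4 ✓ (first branch holds)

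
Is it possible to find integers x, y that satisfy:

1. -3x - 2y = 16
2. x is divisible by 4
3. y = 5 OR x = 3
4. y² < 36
No

A contradictory subset is {-3x - 2y = 16, x is divisible by 4, y = 5 OR x = 3}. No integer assignment can satisfy these jointly:

  - -3x - 2y = 16: is a linear equation tying the variables together
  - x is divisible by 4: restricts x to multiples of 4
  - y = 5 OR x = 3: forces a choice: either y = 5 or x = 3

Split on the disjunction (y = 5 OR x = 3):
  • If y = 5: with y = 5, writing x = 4x', every remaining term of the linear equation is divisible by 12, so the left side is ≡ 0 (mod 12); but the right side 26 ≡ 2 (mod 12). No integers can satisfy it.
  • If x = 3: this contradicts the divisibility constraint — 3 is not a multiple of 4.
Both branches are infeasible, so the system has no integer solution.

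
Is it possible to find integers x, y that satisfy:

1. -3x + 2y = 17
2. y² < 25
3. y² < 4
Yes

Take x = -5, y = 1. Substituting into each constraint:
  (1) -3(-5) + 2(1) = 17 ✓
  (2) y² = (1)² = 1, and 1 < 25 ✓
  (3) y² = (1)² = 1, and 1 < 4 ✓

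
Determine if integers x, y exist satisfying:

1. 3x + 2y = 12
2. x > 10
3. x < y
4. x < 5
No

A contradictory subset is {x > 10, x < 5}. No integer assignment can satisfy these jointly:

  - x > 10: bounds one variable relative to a constant
  - x < 5: bounds one variable relative to a constant

Direct contradiction: the bounds on x require x ≥ 11 and x ≤ 4 simultaneously, which is empty.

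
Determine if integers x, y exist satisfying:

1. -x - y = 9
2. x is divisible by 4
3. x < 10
Yes

Take x = 0, y = -9. Substituting into each constraint:
  (1) 0 + 9 = 9 ✓
  (2) 0 = 4 × 0, remainder 0 ✓
  (3) 0 < 10 ✓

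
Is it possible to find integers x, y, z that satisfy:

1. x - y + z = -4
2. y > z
Yes

Take x = -3, y = 0, z = -1. Substituting into each constraint:
  (1) (-3) + 0 + (-1) = -4 ✓
  (2) 0 > -1 ✓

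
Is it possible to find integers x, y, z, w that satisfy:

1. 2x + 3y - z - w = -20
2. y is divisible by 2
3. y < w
Yes

Take x = 0, y = 0, z = 19, w = 1. Substituting into each constraint:
  (1) 2(0) + 3(0) + (-19) + (-1) = -20 ✓
  (2) 0 = 2 × 0, remainder 0 ✓
  (3) 0 < 1 ✓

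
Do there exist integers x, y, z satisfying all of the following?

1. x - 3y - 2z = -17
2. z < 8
Yes

Take x = 0, y = 5, z = 1. Substituting into each constraint:
  (1) 0 - 3(5) - 2(1) = -17 ✓
  (2) 1 < 8 ✓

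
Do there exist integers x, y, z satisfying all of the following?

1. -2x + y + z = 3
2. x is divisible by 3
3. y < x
Yes

Take x = 0, y = -1, z = 4. Substituting into each constraint:
  (1) -2(0) + (-1) + 4 = 3 ✓
  (2) 0 = 3 × 0, remainder 0 ✓
  (3) -1 < 0 ✓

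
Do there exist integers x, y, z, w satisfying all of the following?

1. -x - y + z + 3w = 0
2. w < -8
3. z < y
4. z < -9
Yes

Take x = -37, y = 0, z = -10, w = -9. Substituting into each constraint:
  (1) 37 + 0 + (-10) + 3(-9) = 0 ✓
  (2) -9 < -8 ✓
  (3) -10 < 0 ✓
  (4) -10 < -9 ✓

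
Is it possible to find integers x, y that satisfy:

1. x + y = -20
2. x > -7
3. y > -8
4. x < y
No

A contradictory subset is {x + y = -20, x > -7, y > -8}. No integer assignment can satisfy these jointly:

  - x + y = -20: is a linear equation tying the variables together
  - x > -7: bounds one variable relative to a constant
  - y > -8: bounds one variable relative to a constant

Range argument: with x ∈ [-6, ∞], y ∈ [-7, ∞], the left side of the equation is at least -13, but the right side is -20 < -13. No integer solution exists.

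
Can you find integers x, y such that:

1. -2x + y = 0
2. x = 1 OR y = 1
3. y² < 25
Yes

Take x = 1, y = 2. Substituting into each constraint:
  (1) -2(1) + 2 = 0 ✓
  (2) x = 1, target 1 ✓ (first branch holds)
  (3) y² = (2)² = 4, and 4 < 25 ✓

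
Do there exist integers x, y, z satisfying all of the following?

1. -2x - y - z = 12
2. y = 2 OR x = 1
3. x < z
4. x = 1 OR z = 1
Yes

Take x = 1, y = -16, z = 2. Substituting into each constraint:
  (1) -2(1) + 16 + (-2) = 12 ✓
  (2) x = 1, target 1 ✓ (second branch holds)
  (3) 1 < 2 ✓
  (4) x = 1, target 1 ✓ (first branch holds)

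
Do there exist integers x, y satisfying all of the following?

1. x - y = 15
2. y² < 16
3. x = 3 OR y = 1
Yes

Take x = 16, y = 1. Substituting into each constraint:
  (1) 16 + (-1) = 15 ✓
  (2) y² = (1)² = 1, and 1 < 16 ✓
  (3) y = 1, target 1 ✓ (second branch holds)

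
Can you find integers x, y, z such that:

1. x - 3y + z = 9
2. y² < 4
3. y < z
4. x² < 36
Yes

Take x = 0, y = -1, z = 6. Substituting into each constraint:
  (1) 0 - 3(-1) + 6 = 9 ✓
  (2) y² = (-1)² = 1, and 1 < 4 ✓
  (3) -1 < 6 ✓
  (4) x² = (0)² = 0, and 0 < 36 ✓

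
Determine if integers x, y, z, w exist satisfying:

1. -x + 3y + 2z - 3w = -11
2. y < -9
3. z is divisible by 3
Yes

Take x = 2, y = -10, z = 0, w = -7. Substituting into each constraint:
  (1) (-2) + 3(-10) + 2(0) - 3(-7) = -11 ✓
  (2) -10 < -9 ✓
  (3) 0 = 3 × 0, remainder 0 ✓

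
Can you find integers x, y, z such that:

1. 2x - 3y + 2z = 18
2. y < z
Yes

Take x = 8, y = 0, z = 1. Substituting into each constraint:
  (1) 2(8) - 3(0) + 2(1) = 18 ✓
  (2) 0 < 1 ✓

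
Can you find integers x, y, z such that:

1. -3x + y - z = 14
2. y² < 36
Yes

Take x = -4, y = 2, z = 0. Substituting into each constraint:
  (1) -3(-4) + 2 + 0 = 14 ✓
  (2) y² = (2)² = 4, and 4 < 36 ✓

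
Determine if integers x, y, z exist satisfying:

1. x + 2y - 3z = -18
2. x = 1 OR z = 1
Yes

Take x = -1, y = -7, z = 1. Substituting into each constraint:
  (1) (-1) + 2(-7) - 3(1) = -18 ✓
  (2) z = 1, target 1 ✓ (second branch holds)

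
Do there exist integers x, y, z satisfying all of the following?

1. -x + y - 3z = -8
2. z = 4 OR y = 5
Yes

Take x = -4, y = 0, z = 4. Substituting into each constraint:
  (1) 4 + 0 - 3(4) = -8 ✓
  (2) z = 4, target 4 ✓ (first branch holds)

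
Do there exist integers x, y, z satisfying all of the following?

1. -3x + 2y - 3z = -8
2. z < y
Yes

Take x = 3, y = 2, z = 1. Substituting into each constraint:
  (1) -3(3) + 2(2) - 3(1) = -8 ✓
  (2) 1 < 2 ✓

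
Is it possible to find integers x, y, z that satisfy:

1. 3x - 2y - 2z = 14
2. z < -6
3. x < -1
Yes

Take x = -2, y = -3, z = -7. Substituting into each constraint:
  (1) 3(-2) - 2(-3) - 2(-7) = 14 ✓
  (2) -7 < -6 ✓
  (3) -2 < -1 ✓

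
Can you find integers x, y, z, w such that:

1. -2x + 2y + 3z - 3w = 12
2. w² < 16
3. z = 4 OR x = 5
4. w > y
Yes

Take x = -1, y = -1, z = 4, w = 0. Substituting into each constraint:
  (1) -2(-1) + 2(-1) + 3(4) - 3(0) = 12 ✓
  (2) w² = (0)² = 0, and 0 < 16 ✓
  (3) z = 4, target 4 ✓ (first branch holds)
  (4) 0 > -1 ✓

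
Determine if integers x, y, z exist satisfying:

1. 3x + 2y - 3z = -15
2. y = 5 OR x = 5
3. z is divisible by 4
Yes

Take x = 5, y = -15, z = 0. Substituting into each constraint:
  (1) 3(5) + 2(-15) - 3(0) = -15 ✓
  (2) x = 5, target 5 ✓ (second branch holds)
  (3) 0 = 4 × 0, remainder 0 ✓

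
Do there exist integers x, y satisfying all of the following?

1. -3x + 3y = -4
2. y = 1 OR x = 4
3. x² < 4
No

Even the single constraint (-3x + 3y = -4) is infeasible over the integers.

  - -3x + 3y = -4: every term on the left is divisible by 3, so the LHS ≡ 0 (mod 3), but the RHS -4 is not — no integer solution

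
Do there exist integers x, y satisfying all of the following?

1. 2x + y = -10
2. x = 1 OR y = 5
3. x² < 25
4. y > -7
No

A contradictory subset is {2x + y = -10, x = 1 OR y = 5, y > -7}. No integer assignment can satisfy these jointly:

  - 2x + y = -10: is a linear equation tying the variables together
  - x = 1 OR y = 5: forces a choice: either x = 1 or y = 5
  - y > -7: bounds one variable relative to a constant

Split on the disjunction (x = 1 OR y = 5):
  • If x = 1: the equation forces y = -12, which contradicts the bound y ≥ -6.
  • If y = 5: with y = 5, every remaining term of the linear equation is divisible by 2, so the left side is ≡ 0 (mod 2); but the right side -15 ≡ 1 (mod 2). No integers can satisfy it.
Both branches are infeasible, so the system has no integer solution.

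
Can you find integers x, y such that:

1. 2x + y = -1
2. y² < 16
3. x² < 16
Yes

Take x = 0, y = -1. Substituting into each constraint:
  (1) 2(0) + (-1) = -1 ✓
  (2) y² = (-1)² = 1, and 1 < 16 ✓
  (3) x² = (0)² = 0, and 0 < 16 ✓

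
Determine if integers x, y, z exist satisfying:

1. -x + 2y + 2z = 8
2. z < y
Yes

Take x = -10, y = 0, z = -1. Substituting into each constraint:
  (1) 10 + 2(0) + 2(-1) = 8 ✓
  (2) -1 < 0 ✓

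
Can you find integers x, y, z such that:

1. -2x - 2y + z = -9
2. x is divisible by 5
Yes

Take x = 0, y = 0, z = -9. Substituting into each constraint:
  (1) -2(0) - 2(0) + (-9) = -9 ✓
  (2) 0 = 5 × 0, remainder 0 ✓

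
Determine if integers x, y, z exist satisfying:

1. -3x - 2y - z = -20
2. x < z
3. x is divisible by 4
Yes

Take x = 0, y = 9, z = 2. Substituting into each constraint:
  (1) -3(0) - 2(9) + (-2) = -20 ✓
  (2) 0 < 2 ✓
  (3) 0 = 4 × 0, remainder 0 ✓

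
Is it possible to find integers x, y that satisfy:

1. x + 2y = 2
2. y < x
Yes

Take x = 2, y = 0. Substituting into each constraint:
  (1) 2 + 2(0) = 2 ✓
  (2) 0 < 2 ✓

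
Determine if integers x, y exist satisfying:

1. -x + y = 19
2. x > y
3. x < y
No

A contradictory subset is {x > y, x < y}. No integer assignment can satisfy these jointly:

  - x > y: bounds one variable relative to another variable
  - x < y: bounds one variable relative to another variable

Direct contradiction: x > y and y > x cannot both hold.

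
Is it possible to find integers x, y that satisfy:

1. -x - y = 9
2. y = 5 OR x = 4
Yes

Take x = 4, y = -13. Substituting into each constraint:
  (1) (-4) + 13 = 9 ✓
  (2) x = 4, target 4 ✓ (second branch holds)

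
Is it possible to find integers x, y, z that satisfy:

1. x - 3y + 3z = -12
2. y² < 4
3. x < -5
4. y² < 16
Yes

Take x = -12, y = 0, z = 0. Substituting into each constraint:
  (1) (-12) - 3(0) + 3(0) = -12 ✓
  (2) y² = (0)² = 0, and 0 < 4 ✓
  (3) -12 < -5 ✓
  (4) y² = (0)² = 0, and 0 < 16 ✓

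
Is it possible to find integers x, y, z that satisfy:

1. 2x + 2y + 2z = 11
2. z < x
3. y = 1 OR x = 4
No

Even the single constraint (2x + 2y + 2z = 11) is infeasible over the integers.

  - 2x + 2y + 2z = 11: every term on the left is divisible by 2, so the LHS ≡ 0 (mod 2), but the RHS 11 is not — no integer solution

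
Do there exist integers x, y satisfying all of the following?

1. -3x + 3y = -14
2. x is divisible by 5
No

Even the single constraint (-3x + 3y = -14) is infeasible over the integers.

  - -3x + 3y = -14: every term on the left is divisible by 3, so the LHS ≡ 0 (mod 3), but the RHS -14 is not — no integer solution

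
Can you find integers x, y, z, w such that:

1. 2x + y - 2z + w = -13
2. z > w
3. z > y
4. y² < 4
Yes

Take x = -5, y = 0, z = 2, w = 1. Substituting into each constraint:
  (1) 2(-5) + 0 - 2(2) + 1 = -13 ✓
  (2) 2 > 1 ✓
  (3) 2 > 0 ✓
  (4) y² = (0)² = 0, and 0 < 4 ✓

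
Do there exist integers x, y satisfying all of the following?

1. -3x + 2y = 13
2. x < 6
Yes

Take x = -3, y = 2. Substituting into each constraint:
  (1) -3(-3) + 2(2) = 13 ✓
  (2) -3 < 6 ✓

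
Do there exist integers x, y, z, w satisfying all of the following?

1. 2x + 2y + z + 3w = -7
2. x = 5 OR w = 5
Yes

Take x = 0, y = -11, z = 0, w = 5. Substituting into each constraint:
  (1) 2(0) + 2(-11) + 0 + 3(5) = -7 ✓
  (2) w = 5, target 5 ✓ (second branch holds)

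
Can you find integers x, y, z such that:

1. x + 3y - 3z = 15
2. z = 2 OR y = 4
Yes

Take x = 0, y = 4, z = -1. Substituting into each constraint:
  (1) 0 + 3(4) - 3(-1) = 15 ✓
  (2) y = 4, target 4 ✓ (second branch holds)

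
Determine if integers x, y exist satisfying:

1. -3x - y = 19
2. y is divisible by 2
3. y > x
Yes

Take x = -7, y = 2. Substituting into each constraint:
  (1) -3(-7) + (-2) = 19 ✓
  (2) 2 = 2 × 1, remainder 0 ✓
  (3) 2 > -7 ✓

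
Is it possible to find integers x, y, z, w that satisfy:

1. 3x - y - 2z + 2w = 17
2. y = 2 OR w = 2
Yes

Take x = 0, y = -13, z = 0, w = 2. Substituting into each constraint:
  (1) 3(0) + 13 - 2(0) + 2(2) = 17 ✓
  (2) w = 2, target 2 ✓ (second branch holds)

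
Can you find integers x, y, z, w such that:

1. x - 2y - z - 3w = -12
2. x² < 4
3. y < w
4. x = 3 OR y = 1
Yes

Take x = 0, y = 1, z = 1, w = 3. Substituting into each constraint:
  (1) 0 - 2(1) + (-1) - 3(3) = -12 ✓
  (2) x² = (0)² = 0, and 0 < 4 ✓
  (3) 1 < 3 ✓
  (4) y = 1, target 1 ✓ (second branch holds)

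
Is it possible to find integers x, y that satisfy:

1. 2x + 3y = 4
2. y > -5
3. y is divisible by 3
Yes

Take x = 2, y = 0. Substituting into each constraint:
  (1) 2(2) + 3(0) = 4 ✓
  (2) 0 > -5 ✓
  (3) 0 = 3 × 0, remainder 0 ✓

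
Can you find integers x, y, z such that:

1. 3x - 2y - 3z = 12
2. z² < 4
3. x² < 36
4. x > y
Yes

Take x = 2, y = -3, z = 0. Substituting into each constraint:
  (1) 3(2) - 2(-3) - 3(0) = 12 ✓
  (2) z² = (0)² = 0, and 0 < 4 ✓
  (3) x² = (2)² = 4, and 4 < 36 ✓
  (4) 2 > -3 ✓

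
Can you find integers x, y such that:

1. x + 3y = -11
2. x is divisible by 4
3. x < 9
Yes

Take x = -20, y = 3. Substituting into each constraint:
  (1) (-20) + 3(3) = -11 ✓
  (2) -20 = 4 × -5, remainder 0 ✓
  (3) -20 < 9 ✓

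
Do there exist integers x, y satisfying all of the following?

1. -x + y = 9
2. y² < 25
Yes

Take x = -9, y = 0. Substituting into each constraint:
  (1) 9 + 0 = 9 ✓
  (2) y² = (0)² = 0, and 0 < 25 ✓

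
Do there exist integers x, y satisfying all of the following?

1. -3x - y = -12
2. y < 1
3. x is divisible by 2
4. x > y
Yes

Take x = 4, y = 0. Substituting into each constraint:
  (1) -3(4) + 0 = -12 ✓
  (2) 0 < 1 ✓
  (3) 4 = 2 × 2, remainder 0 ✓
  (4) 4 > 0 ✓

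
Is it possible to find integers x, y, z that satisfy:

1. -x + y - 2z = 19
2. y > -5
Yes

Take x = 0, y = 19, z = 0. Substituting into each constraint:
  (1) 0 + 19 - 2(0) = 19 ✓
  (2) 19 > -5 ✓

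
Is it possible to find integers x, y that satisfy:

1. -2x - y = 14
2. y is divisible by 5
Yes

Take x = -7, y = 0. Substituting into each constraint:
  (1) -2(-7) + 0 = 14 ✓
  (2) 0 = 5 × 0, remainder 0 ✓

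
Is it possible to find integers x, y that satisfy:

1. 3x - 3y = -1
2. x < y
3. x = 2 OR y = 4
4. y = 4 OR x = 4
No

Even the single constraint (3x - 3y = -1) is infeasible over the integers.

  - 3x - 3y = -1: every term on the left is divisible by 3, so the LHS ≡ 0 (mod 3), but the RHS -1 is not — no integer solution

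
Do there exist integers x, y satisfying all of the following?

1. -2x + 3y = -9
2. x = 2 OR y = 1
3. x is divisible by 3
Yes

Take x = 6, y = 1. Substituting into each constraint:
  (1) -2(6) + 3(1) = -9 ✓
  (2) y = 1, target 1 ✓ (second branch holds)
  (3) 6 = 3 × 2, remainder 0 ✓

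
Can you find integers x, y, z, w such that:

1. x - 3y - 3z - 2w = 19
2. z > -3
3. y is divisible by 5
Yes

Take x = 1, y = 0, z = 0, w = -9. Substituting into each constraint:
  (1) 1 - 3(0) - 3(0) - 2(-9) = 19 ✓
  (2) 0 > -3 ✓
  (3) 0 = 5 × 0, remainder 0 ✓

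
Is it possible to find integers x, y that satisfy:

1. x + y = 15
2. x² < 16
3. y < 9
No

The full constraint system is jointly infeasible over the integers. Each constraint and what it forces:

  - x + y = 15: is a linear equation tying the variables together
  - x² < 16: restricts x to |x| ≤ 3
  - y < 9: bounds one variable relative to a constant

Range argument: with x ∈ [-3, 3], y ∈ [−∞, 8], the left side of the equation is at most 11, but the right side is 15 > 11. No integer solution exists.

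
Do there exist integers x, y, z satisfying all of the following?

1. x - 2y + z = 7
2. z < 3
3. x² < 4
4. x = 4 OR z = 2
Yes

Take x = 1, y = -2, z = 2. Substituting into each constraint:
  (1) 1 - 2(-2) + 2 = 7 ✓
  (2) 2 < 3 ✓
  (3) x² = (1)² = 1, and 1 < 4 ✓
  (4) z = 2, target 2 ✓ (second branch holds)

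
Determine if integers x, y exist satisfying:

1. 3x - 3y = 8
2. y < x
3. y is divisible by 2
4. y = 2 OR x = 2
No

Even the single constraint (3x - 3y = 8) is infeasible over the integers.

  - 3x - 3y = 8: every term on the left is divisible by 3, so the LHS ≡ 0 (mod 3), but the RHS 8 is not — no integer solution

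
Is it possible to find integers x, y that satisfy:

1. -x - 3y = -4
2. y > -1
Yes

Take x = 4, y = 0. Substituting into each constraint:
  (1) (-4) - 3(0) = -4 ✓
  (2) 0 > -1 ✓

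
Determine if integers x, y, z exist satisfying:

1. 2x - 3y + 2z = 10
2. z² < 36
Yes

Take x = 0, y = 0, z = 5. Substituting into each constraint:
  (1) 2(0) - 3(0) + 2(5) = 10 ✓
  (2) z² = (5)² = 25, and 25 < 36 ✓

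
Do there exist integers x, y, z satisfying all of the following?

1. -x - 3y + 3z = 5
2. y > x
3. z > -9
Yes

Take x = 1, y = 2, z = 4. Substituting into each constraint:
  (1) (-1) - 3(2) + 3(4) = 5 ✓
  (2) 2 > 1 ✓
  (3) 4 > -9 ✓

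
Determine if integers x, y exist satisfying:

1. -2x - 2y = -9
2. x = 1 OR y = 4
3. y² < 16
No

Even the single constraint (-2x - 2y = -9) is infeasible over the integers.

  - -2x - 2y = -9: every term on the left is divisible by 2, so the LHS ≡ 0 (mod 2), but the RHS -9 is not — no integer solution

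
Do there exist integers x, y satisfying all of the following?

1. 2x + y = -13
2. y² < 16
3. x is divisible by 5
Yes

Take x = -5, y = -3. Substituting into each constraint:
  (1) 2(-5) + (-3) = -13 ✓
  (2) y² = (-3)² = 9, and 9 < 16 ✓
  (3) -5 = 5 × -1, remainder 0 ✓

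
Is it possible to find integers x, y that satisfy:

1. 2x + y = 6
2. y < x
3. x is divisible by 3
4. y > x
No

A contradictory subset is {y < x, y > x}. No integer assignment can satisfy these jointly:

  - y < x: bounds one variable relative to another variable
  - y > x: bounds one variable relative to another variable

Direct contradiction: x > y and y > x cannot both hold.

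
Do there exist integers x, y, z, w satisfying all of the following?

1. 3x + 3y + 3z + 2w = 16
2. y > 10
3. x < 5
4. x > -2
Yes

Take x = -1, y = 11, z = 0, w = -7. Substituting into each constraint:
  (1) 3(-1) + 3(11) + 3(0) + 2(-7) = 16 ✓
  (2) 11 > 10 ✓
  (3) -1 < 5 ✓
  (4) -1 > -2 ✓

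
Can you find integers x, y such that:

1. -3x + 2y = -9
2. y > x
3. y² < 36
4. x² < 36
No

A contradictory subset is {-3x + 2y = -9, y > x, y² < 36}. No integer assignment can satisfy these jointly:

  - -3x + 2y = -9: is a linear equation tying the variables together
  - y > x: bounds one variable relative to another variable
  - y² < 36: restricts y to |y| ≤ 5

The bounds confine y to {-5, -4, -3, -2, -1, 0, 1, 2, 3, 4, 5}. For each value, substitute into the equation:
  • y = -5: the equation gives -3x = 1, so x would not be an integer.
  • y = -4: the equation gives -3x = -1, so x would not be an integer.
  • y = -3: the equation forces x = 1, but y > x fails since -3 ≤ 1.
  • y = -2: the equation gives -3x = -5, so x would not be an integer.
  • y = -1: the equation gives -3x = -7, so x would not be an integer.
  • y = 0: the equation forces x = 3, but y > x fails since 0 ≤ 3.
  • y = 1: the equation gives -3x = -11, so x would not be an integer.
  • y = 2: the equation gives -3x = -13, so x would not be an integer.
  • y = 3: the equation forces x = 5, but y > x fails since 3 ≤ 5.
  • y = 4: the equation gives -3x = -17, so x would not be an integer.
  • y = 5: the equation gives -3x = -19, so x would not be an integer.
Every case fails, so no integer solution exists.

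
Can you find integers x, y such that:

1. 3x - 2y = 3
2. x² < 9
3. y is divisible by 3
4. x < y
No

A contradictory subset is {3x - 2y = 3, x² < 9, x < y}. No integer assignment can satisfy these jointly:

  - 3x - 2y = 3: is a linear equation tying the variables together
  - x² < 9: restricts x to |x| ≤ 2
  - x < y: bounds one variable relative to another variable

The bounds confine x to {-2, -1, 0, 1, 2}. For each value, substitute into the equation:
  • x = -2: the equation gives -2y = 9, so y would not be an integer.
  • x = -1: the equation forces y = -3, but y > x fails since -3 ≤ -1.
  • x = 0: the equation gives -2y = 3, so y would not be an integer.
  • x = 1: the equation forces y = 0, but y > x fails since 0 ≤ 1.
  • x = 2: the equation gives -2y = -3, so y would not be an integer.
Every case fails, so no integer solution exists.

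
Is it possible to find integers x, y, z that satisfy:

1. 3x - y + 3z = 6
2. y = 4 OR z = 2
Yes

Take x = 2, y = 6, z = 2. Substituting into each constraint:
  (1) 3(2) + (-6) + 3(2) = 6 ✓
  (2) z = 2, target 2 ✓ (second branch holds)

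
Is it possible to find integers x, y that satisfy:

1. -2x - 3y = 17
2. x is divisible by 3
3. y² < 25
No

A contradictory subset is {-2x - 3y = 17, x is divisible by 3}. No integer assignment can satisfy these jointly:

  - -2x - 3y = 17: is a linear equation tying the variables together
  - x is divisible by 3: restricts x to multiples of 3

Modular obstruction: writing x = 3x', every remaining term of the linear equation is divisible by 3, so the left side is ≡ 0 (mod 3); but the right side 17 ≡ 2 (mod 3). No integers can satisfy it.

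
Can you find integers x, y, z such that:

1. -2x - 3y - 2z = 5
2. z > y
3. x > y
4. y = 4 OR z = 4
Yes

Take x = -2, y = -3, z = 4. Substituting into each constraint:
  (1) -2(-2) - 3(-3) - 2(4) = 5 ✓
  (2) 4 > -3 ✓
  (3) -2 > -3 ✓
  (4) z = 4, target 4 ✓ (second branch holds)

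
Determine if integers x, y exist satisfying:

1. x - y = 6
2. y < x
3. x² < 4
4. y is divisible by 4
No

A contradictory subset is {x - y = 6, x² < 4, y is divisible by 4}. No integer assignment can satisfy these jointly:

  - x - y = 6: is a linear equation tying the variables together
  - x² < 4: restricts x to |x| ≤ 1
  - y is divisible by 4: restricts y to multiples of 4

The bounds confine x to {-1, 0, 1}. For each value, substitute into the equation:
  • x = -1: the equation forces y = -7, but 4 does not divide -7.
  • x = 0: the equation forces y = -6, but 4 does not divide -6.
  • x = 1: the equation forces y = -5, but 4 does not divide -5.
Every case fails, so no integer solution exists.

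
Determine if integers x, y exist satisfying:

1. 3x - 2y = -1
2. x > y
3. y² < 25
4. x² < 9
No

A contradictory subset is {3x - 2y = -1, x > y, x² < 9}. No integer assignment can satisfy these jointly:

  - 3x - 2y = -1: is a linear equation tying the variables together
  - x > y: bounds one variable relative to another variable
  - x² < 9: restricts x to |x| ≤ 2

The bounds confine x to {-2, -1, 0, 1, 2}. For each value, substitute into the equation:
  • x = -2: the equation gives -2y = 5, so y would not be an integer.
  • x = -1: the equation forces y = -1, but x > y fails since -1 ≤ -1.
  • x = 0: the equation gives -2y = -1, so y would not be an integer.
  • x = 1: the equation forces y = 2, but x > y fails since 1 ≤ 2.
  • x = 2: the equation gives -2y = -7, so y would not be an integer.
Every case fails, so no integer solution exists.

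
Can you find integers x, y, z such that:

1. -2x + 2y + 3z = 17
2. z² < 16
Yes

Take x = 0, y = 10, z = -1. Substituting into each constraint:
  (1) -2(0) + 2(10) + 3(-1) = 17 ✓
  (2) z² = (-1)² = 1, and 1 < 16 ✓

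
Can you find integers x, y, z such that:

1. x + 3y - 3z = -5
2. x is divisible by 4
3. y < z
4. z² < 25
Yes

Take x = 4, y = 0, z = 3. Substituting into each constraint:
  (1) 4 + 3(0) - 3(3) = -5 ✓
  (2) 4 = 4 × 1, remainder 0 ✓
  (3) 0 < 3 ✓
  (4) z² = (3)² = 9, and 9 < 25 ✓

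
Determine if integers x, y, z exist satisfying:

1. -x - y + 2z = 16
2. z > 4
Yes

Take x = -6, y = 0, z = 5. Substituting into each constraint:
  (1) 6 + 0 + 2(5) = 16 ✓
  (2) 5 > 4 ✓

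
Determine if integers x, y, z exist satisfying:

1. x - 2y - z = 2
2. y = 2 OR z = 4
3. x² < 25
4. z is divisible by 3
Yes

Take x = -3, y = 2, z = -9. Substituting into each constraint:
  (1) (-3) - 2(2) + 9 = 2 ✓
  (2) y = 2, target 2 ✓ (first branch holds)
  (3) x² = (-3)² = 9, and 9 < 25 ✓
  (4) -9 = 3 × -3, remainder 0 ✓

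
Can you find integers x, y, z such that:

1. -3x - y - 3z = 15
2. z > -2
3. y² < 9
Yes

Take x = -4, y = 0, z = -1. Substituting into each constraint:
  (1) -3(-4) + 0 - 3(-1) = 15 ✓
  (2) -1 > -2 ✓
  (3) y² = (0)² = 0, and 0 < 9 ✓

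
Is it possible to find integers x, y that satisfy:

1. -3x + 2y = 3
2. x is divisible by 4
No

The full constraint system is jointly infeasible over the integers. Each constraint and what it forces:

  - -3x + 2y = 3: is a linear equation tying the variables together
  - x is divisible by 4: restricts x to multiples of 4

Modular obstruction: writing x = 4x', every remaining term of the linear equation is divisible by 2, so the left side is ≡ 0 (mod 2); but the right side 3 ≡ 1 (mod 2). No integers can satisfy it.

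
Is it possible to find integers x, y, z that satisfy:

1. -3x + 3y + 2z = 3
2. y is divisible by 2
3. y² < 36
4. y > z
Yes

Take x = -5, y = -2, z = -3. Substituting into each constraint:
  (1) -3(-5) + 3(-2) + 2(-3) = 3 ✓
  (2) -2 = 2 × -1, remainder 0 ✓
  (3) y² = (-2)² = 4, and 4 < 36 ✓
  (4) -2 > -3 ✓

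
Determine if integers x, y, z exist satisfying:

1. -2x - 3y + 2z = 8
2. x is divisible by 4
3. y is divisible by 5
Yes

Take x = 0, y = 0, z = 4. Substituting into each constraint:
  (1) -2(0) - 3(0) + 2(4) = 8 ✓
  (2) 0 = 4 × 0, remainder 0 ✓
  (3) 0 = 5 × 0, remainder 0 ✓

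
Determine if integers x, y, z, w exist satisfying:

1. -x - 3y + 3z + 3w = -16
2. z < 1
Yes

Take x = 1, y = 0, z = 0, w = -5. Substituting into each constraint:
  (1) (-1) - 3(0) + 3(0) + 3(-5) = -16 ✓
  (2) 0 < 1 ✓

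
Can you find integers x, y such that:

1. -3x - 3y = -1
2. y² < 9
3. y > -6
No

Even the single constraint (-3x - 3y = -1) is infeasible over the integers.

  - -3x - 3y = -1: every term on the left is divisible by 3, so the LHS ≡ 0 (mod 3), but the RHS -1 is not — no integer solution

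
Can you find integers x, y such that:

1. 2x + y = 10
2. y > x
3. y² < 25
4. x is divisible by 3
Yes

Take x = 3, y = 4. Substituting into each constraint:
  (1) 2(3) + 4 = 10 ✓
  (2) 4 > 3 ✓
  (3) y² = (4)² = 16, and 16 < 25 ✓
  (4) 3 = 3 × 1, remainder 0 ✓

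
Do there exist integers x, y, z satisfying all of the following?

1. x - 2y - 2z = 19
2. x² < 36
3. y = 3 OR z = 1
Yes

Take x = -1, y = 3, z = -13. Substituting into each constraint:
  (1) (-1) - 2(3) - 2(-13) = 19 ✓
  (2) x² = (-1)² = 1, and 1 < 36 ✓
  (3) y = 3, target 3 ✓ (first branch holds)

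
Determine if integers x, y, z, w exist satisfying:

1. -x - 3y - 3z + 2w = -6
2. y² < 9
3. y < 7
Yes

Take x = 0, y = 2, z = 0, w = 0. Substituting into each constraint:
  (1) 0 - 3(2) - 3(0) + 2(0) = -6 ✓
  (2) y² = (2)² = 4, and 4 < 9 ✓
  (3) 2 < 7 ✓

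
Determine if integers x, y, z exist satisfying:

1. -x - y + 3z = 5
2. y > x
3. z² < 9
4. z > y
Yes

Take x = -4, y = -1, z = 0. Substituting into each constraint:
  (1) 4 + 1 + 3(0) = 5 ✓
  (2) -1 > -4 ✓
  (3) z² = (0)² = 0, and 0 < 9 ✓
  (4) 0 > -1 ✓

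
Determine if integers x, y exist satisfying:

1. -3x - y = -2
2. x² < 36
Yes

Take x = 0, y = 2. Substituting into each constraint:
  (1) -3(0) + (-2) = -2 ✓
  (2) x² = (0)² = 0, and 0 < 36 ✓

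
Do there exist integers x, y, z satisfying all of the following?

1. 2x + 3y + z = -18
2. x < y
Yes

Take x = -1, y = 0, z = -16. Substituting into each constraint:
  (1) 2(-1) + 3(0) + (-16) = -18 ✓
  (2) -1 < 0 ✓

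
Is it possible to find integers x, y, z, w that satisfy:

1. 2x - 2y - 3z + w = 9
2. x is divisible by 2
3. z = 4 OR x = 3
Yes

Take x = 4, y = 0, z = 4, w = 13. Substituting into each constraint:
  (1) 2(4) - 2(0) - 3(4) + 13 = 9 ✓
  (2) 4 = 2 × 2, remainder 0 ✓
  (3) z = 4, target 4 ✓ (first branch holds)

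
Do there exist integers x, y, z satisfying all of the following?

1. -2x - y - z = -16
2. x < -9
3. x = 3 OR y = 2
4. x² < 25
No

A contradictory subset is {x < -9, x² < 25}. No integer assignment can satisfy these jointly:

  - x < -9: bounds one variable relative to a constant
  - x² < 25: restricts x to |x| ≤ 4

Direct contradiction: the bounds on x require x ≥ -4 and x ≤ -10 simultaneously, which is empty.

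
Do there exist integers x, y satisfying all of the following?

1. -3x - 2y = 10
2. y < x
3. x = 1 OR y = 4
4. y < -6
No

A contradictory subset is {-3x - 2y = 10, x = 1 OR y = 4, y < -6}. No integer assignment can satisfy these jointly:

  - -3x - 2y = 10: is a linear equation tying the variables together
  - x = 1 OR y = 4: forces a choice: either x = 1 or y = 4
  - y < -6: bounds one variable relative to a constant

Split on the disjunction (x = 1 OR y = 4):
  • If x = 1: with x = 1, every remaining term of the linear equation is divisible by 2, so the left side is ≡ 0 (mod 2); but the right side 13 ≡ 1 (mod 2). No integers can satisfy it.
  • If y = 4: this contradicts the bound y ≤ -7.
Both branches are infeasible, so the system has no integer solution.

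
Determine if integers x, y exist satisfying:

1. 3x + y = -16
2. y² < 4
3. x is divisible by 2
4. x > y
No

A contradictory subset is {3x + y = -16, y² < 4, x > y}. No integer assignment can satisfy these jointly:

  - 3x + y = -16: is a linear equation tying the variables together
  - y² < 4: restricts y to |y| ≤ 1
  - x > y: bounds one variable relative to another variable

Propagating the comparison: x > y and y ≥ -1 give x ≥ 0. Range argument: with x ∈ [0, ∞], y ∈ [-1, 1], the left side of the equation is at least -1, but the right side is -16 < -1. No integer solution exists.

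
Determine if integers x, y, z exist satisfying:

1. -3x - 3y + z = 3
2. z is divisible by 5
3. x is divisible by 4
Yes

Take x = 0, y = -1, z = 0. Substituting into each constraint:
  (1) -3(0) - 3(-1) + 0 = 3 ✓
  (2) 0 = 5 × 0, remainder 0 ✓
  (3) 0 = 4 × 0, remainder 0 ✓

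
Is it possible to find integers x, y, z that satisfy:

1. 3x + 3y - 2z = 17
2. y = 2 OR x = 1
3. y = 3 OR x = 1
Yes

Take x = 1, y = 0, z = -7. Substituting into each constraint:
  (1) 3(1) + 3(0) - 2(-7) = 17 ✓
  (2) x = 1, target 1 ✓ (second branch holds)
  (3) x = 1, target 1 ✓ (second branch holds)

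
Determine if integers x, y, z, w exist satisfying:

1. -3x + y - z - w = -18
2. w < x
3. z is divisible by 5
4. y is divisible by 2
Yes

Take x = 5, y = 0, z = 0, w = 3. Substituting into each constraint:
  (1) -3(5) + 0 + 0 + (-3) = -18 ✓
  (2) 3 < 5 ✓
  (3) 0 = 5 × 0, remainder 0 ✓
  (4) 0 = 2 × 0, remainder 0 ✓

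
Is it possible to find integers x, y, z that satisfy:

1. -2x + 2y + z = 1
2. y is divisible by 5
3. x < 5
Yes

Take x = 0, y = 0, z = 1. Substituting into each constraint:
  (1) -2(0) + 2(0) + 1 = 1 ✓
  (2) 0 = 5 × 0, remainder 0 ✓
  (3) 0 < 5 ✓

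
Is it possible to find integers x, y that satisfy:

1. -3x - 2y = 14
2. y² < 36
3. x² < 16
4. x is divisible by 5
No

The full constraint system is jointly infeasible over the integers. Each constraint and what it forces:

  - -3x - 2y = 14: is a linear equation tying the variables together
  - y² < 36: restricts y to |y| ≤ 5
  - x² < 16: restricts x to |x| ≤ 3
  - x is divisible by 5: restricts x to multiples of 5

The quadratic bounds confine the variables to a finite set (x ∈ {-3, …, 3}, y ∈ {-5, …, 5}); checking each of the 77 combinations against the remaining constraints yields no solution.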